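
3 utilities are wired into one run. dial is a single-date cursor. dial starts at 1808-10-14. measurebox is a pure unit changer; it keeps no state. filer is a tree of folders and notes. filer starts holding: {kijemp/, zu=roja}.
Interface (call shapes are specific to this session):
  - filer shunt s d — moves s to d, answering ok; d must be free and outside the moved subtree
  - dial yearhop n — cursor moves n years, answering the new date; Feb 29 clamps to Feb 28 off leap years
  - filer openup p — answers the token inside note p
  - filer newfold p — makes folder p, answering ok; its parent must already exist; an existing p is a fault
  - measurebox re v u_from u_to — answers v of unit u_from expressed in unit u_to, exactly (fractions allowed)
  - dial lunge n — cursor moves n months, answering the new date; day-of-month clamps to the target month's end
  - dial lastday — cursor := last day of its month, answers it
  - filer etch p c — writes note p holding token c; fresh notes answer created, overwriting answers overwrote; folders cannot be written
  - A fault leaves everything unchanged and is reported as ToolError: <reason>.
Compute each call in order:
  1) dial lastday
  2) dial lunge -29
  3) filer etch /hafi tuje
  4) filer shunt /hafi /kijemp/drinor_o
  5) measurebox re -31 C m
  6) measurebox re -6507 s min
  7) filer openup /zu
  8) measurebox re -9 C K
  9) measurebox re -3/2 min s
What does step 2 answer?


$ dial lastday
[out] 1808-10-31
$ dial lunge -29
[out] 1806-05-31
$ filer etch /hafi tuje
[out] created
$ filer shunt /hafi /kijemp/drinor_o
[out] ok
$ measurebox re -31 C m
[out] ToolError: incompatible units
$ measurebox re -6507 s min
[out] -2169/20
$ filer openup /zu
[out] roja
$ measurebox re -9 C K
[out] 5283/20
$ measurebox re -3/2 min s
[out] -90

Answer: 1806-05-31


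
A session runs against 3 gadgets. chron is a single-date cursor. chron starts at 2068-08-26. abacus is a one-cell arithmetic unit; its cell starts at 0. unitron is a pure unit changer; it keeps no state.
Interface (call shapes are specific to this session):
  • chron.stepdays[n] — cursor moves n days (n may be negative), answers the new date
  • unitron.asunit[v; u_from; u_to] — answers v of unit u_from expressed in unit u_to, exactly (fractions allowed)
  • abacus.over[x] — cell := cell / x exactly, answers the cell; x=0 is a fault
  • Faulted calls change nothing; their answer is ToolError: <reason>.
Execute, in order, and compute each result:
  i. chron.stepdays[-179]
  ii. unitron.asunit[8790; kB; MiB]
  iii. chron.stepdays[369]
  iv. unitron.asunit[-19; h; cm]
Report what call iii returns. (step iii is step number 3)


>> chron.stepdays(n→-179)
<< 2068-02-29
>> unitron.asunit(v→8790, u_from→kB, u_to→MiB)
<< 549375/65536
>> chron.stepdays(n→369)
<< 2069-03-04
>> unitron.asunit(v→-19, u_from→h, u_to→cm)
<< ToolError: incompatible units

Answer: 2069-03-04


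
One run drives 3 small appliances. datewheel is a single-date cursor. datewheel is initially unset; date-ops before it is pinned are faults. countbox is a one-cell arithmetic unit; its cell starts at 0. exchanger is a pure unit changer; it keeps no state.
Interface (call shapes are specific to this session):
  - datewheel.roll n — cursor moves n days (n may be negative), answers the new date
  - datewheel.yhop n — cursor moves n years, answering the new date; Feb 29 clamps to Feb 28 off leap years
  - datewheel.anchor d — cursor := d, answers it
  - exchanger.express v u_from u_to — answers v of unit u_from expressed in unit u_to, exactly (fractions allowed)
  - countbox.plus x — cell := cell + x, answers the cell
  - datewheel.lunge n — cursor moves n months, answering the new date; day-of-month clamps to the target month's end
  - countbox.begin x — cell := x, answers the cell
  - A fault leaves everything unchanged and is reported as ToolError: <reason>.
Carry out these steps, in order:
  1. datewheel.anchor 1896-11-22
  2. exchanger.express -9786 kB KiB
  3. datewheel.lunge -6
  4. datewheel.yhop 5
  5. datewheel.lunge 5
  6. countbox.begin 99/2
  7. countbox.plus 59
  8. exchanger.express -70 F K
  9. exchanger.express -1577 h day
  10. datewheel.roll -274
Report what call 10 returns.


→ anchor(d=1896-11-22)
← 1896-11-22
→ express(v=-9786, u_from=kB, u_to=KiB)
← -611625/64
→ lunge(n=-6)
← 1896-05-22
→ yhop(n=5)
← 1901-05-22
→ lunge(n=5)
← 1901-10-22
→ begin(x=99/2)
← 99/2
→ plus(x=59)
← 217/2
→ express(v=-70, u_from=F, u_to=K)
← 12989/60
→ express(v=-1577, u_from=h, u_to=day)
← -1577/24
→ roll(n=-274)
← 1901-01-21

Answer: 1901-01-21


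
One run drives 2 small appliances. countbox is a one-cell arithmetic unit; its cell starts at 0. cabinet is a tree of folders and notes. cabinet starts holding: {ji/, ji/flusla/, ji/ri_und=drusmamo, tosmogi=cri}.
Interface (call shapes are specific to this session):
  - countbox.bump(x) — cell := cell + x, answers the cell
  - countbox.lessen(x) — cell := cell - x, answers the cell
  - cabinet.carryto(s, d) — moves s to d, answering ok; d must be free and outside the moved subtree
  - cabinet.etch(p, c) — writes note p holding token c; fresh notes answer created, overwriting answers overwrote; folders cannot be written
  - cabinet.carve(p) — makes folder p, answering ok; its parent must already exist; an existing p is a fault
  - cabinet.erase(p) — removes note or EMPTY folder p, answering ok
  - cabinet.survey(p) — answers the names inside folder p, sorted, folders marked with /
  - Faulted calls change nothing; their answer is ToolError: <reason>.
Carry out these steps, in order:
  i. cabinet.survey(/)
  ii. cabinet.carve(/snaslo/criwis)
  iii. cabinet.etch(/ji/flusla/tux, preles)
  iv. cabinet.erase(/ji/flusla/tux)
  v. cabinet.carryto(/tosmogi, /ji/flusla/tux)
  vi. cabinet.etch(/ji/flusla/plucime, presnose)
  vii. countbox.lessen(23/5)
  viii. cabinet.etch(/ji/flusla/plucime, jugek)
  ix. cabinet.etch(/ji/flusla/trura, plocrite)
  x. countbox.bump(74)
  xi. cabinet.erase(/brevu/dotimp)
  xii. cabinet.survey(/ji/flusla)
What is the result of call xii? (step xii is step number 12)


I call cabinet.survey passing p→/, and see [ji/, tosmogi].
Next I call cabinet.carve passing p→/snaslo/criwis, and see ToolError: no parent.
I try cabinet.etch passing p→/ji/flusla/tux, c→preles, giving created.
Next I call cabinet.erase passing p→/ji/flusla/tux, which returns ok.
Next I call cabinet.carryto passing s→/tosmogi, d→/ji/flusla/tux: ok.
Invoking cabinet.etch passing p→/ji/flusla/plucime, c→presnose, — result: created.
I run countbox.lessen passing x→23/5, which returns -23/5.
Invoking cabinet.etch passing p→/ji/flusla/plucime, c→jugek, → overwrote.
I run cabinet.etch passing p→/ji/flusla/trura, c→plocrite, — result: created.
I try countbox.bump passing x→74: 347/5.
I use cabinet.erase passing p→/brevu/dotimp, and get ToolError: not found.
Calling cabinet.survey passing p→/ji/flusla, and see [plucime, trura, tux].

Answer: [plucime, trura, tux]


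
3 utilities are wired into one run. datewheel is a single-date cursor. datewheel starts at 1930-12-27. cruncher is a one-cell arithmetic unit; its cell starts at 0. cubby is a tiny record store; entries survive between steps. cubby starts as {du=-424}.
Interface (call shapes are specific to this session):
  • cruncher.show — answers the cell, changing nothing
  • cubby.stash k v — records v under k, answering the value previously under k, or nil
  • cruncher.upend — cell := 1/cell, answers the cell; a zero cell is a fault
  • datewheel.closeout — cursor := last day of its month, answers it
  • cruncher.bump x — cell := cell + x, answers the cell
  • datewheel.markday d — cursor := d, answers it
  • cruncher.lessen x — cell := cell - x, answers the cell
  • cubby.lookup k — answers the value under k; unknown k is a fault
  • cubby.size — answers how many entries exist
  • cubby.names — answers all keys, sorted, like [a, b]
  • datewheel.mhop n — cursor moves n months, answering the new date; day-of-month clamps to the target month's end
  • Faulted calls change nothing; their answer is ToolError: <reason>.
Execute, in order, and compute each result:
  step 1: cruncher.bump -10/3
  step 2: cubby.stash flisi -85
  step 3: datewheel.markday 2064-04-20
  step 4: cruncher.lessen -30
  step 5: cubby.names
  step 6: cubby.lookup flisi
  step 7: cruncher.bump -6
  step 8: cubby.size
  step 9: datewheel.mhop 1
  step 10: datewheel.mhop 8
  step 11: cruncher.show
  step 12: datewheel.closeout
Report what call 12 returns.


Answer: 2065-01-31

Derivation:
> cruncher.bump x→-10/3
[out] -10/3
> cubby.stash k→flisi v→-85
[out] nil
> datewheel.markday d→2064-04-20
[out] 2064-04-20
> cruncher.lessen x→-30
[out] 80/3
> cubby.names
[out] [du, flisi]
> cubby.lookup k→flisi
[out] -85
> cruncher.bump x→-6
[out] 62/3
> cubby.size
[out] 2
> datewheel.mhop n→1
[out] 2064-05-20
> datewheel.mhop n→8
[out] 2065-01-20
> cruncher.show
[out] 62/3
> datewheel.closeout
[out] 2065-01-31


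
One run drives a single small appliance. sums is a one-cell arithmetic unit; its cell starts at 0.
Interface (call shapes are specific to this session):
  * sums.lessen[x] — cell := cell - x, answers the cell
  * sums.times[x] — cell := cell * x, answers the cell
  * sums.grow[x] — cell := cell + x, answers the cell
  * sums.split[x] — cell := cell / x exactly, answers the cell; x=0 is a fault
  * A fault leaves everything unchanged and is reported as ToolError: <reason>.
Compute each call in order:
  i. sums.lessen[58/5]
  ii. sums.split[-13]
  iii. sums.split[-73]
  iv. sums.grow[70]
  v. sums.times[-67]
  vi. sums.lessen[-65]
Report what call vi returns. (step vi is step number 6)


[in] lessen x: 58/5
[out] -58/5
[in] split x: -13
[out] 58/65
[in] split x: -73
[out] -58/4745
[in] grow x: 70
[out] 332092/4745
[in] times x: -67
[out] -22250164/4745
[in] lessen x: -65
[out] -21941739/4745

Answer: -21941739/4745


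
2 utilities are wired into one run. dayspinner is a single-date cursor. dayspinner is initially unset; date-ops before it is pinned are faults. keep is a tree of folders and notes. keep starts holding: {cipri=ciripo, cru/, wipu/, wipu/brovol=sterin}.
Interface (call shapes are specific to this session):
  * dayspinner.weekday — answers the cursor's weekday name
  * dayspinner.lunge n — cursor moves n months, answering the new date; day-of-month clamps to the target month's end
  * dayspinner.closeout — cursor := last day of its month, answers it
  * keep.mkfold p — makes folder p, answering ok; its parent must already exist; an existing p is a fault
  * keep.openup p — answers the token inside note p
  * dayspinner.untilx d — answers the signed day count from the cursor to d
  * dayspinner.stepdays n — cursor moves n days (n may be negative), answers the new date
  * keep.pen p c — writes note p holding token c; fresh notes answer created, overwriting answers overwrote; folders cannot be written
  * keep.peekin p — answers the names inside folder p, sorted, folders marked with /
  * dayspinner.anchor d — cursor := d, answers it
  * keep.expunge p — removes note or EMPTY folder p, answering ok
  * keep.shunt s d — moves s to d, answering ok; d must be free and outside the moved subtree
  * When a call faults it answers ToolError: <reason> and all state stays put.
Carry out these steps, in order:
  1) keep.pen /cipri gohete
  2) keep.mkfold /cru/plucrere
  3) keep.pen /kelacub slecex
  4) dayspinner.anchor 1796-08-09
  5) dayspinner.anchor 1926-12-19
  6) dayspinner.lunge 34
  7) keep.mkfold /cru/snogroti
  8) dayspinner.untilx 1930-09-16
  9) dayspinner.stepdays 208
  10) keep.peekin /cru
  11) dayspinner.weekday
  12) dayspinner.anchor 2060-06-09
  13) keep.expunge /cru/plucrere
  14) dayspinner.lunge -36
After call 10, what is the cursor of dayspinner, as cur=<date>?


! keep.pen(p: /cipri, c: gohete) => overwrote
! keep.mkfold(p: /cru/plucrere) => ok
! keep.pen(p: /kelacub, c: slecex) => created
! dayspinner.anchor(d: 1796-08-09) => 1796-08-09
! dayspinner.anchor(d: 1926-12-19) => 1926-12-19
! dayspinner.lunge(n: 34) => 1929-10-19
! keep.mkfold(p: /cru/snogroti) => ok
! dayspinner.untilx(d: 1930-09-16) => 332
! dayspinner.stepdays(n: 208) => 1930-05-15
! keep.peekin(p: /cru) => [plucrere/, snogroti/]
! dayspinner.weekday() => Thursday
! dayspinner.anchor(d: 2060-06-09) => 2060-06-09
! keep.expunge(p: /cru/plucrere) => ok
! dayspinner.lunge(n: -36) => 2057-06-09

Answer: cur=1930-05-15


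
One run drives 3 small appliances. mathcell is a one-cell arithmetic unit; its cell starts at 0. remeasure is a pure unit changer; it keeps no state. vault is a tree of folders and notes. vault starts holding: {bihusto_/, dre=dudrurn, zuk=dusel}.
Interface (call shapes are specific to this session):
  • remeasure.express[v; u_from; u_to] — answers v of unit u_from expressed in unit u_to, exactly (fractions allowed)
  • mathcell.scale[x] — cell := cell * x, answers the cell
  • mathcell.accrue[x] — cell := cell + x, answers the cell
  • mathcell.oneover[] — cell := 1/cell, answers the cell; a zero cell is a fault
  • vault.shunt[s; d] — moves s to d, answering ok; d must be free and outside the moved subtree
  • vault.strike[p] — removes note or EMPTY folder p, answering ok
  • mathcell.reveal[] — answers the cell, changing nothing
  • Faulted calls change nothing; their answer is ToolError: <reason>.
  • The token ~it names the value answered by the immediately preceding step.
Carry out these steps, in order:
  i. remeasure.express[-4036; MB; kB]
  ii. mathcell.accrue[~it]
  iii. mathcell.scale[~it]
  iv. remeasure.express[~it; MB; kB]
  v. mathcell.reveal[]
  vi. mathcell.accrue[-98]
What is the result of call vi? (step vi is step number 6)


Answer: 16289295999902

Derivation:
CALL remeasure.express[v→-4036; u_from→MB; u_to→kB]
RET  -4036000
CALL mathcell.accrue[x→~it]
RET  -4036000
CALL mathcell.scale[x→~it]
RET  16289296000000
CALL remeasure.express[v→~it; u_from→MB; u_to→kB]
RET  16289296000000000
CALL mathcell.reveal[]
RET  16289296000000
CALL mathcell.accrue[x→-98]
RET  16289295999902


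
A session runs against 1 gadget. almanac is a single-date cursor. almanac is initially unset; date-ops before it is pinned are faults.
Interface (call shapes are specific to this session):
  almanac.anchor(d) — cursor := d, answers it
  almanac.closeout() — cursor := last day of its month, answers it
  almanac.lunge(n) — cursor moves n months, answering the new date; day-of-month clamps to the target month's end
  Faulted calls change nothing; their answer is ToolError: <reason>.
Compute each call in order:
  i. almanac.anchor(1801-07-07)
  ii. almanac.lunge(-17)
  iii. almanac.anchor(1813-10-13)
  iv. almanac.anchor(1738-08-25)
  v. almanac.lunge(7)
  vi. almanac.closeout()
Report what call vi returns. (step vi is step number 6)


Answer: 1739-03-31

Derivation:
Do: almanac.anchor[d: 1801-07-07]
See: 1801-07-07
Do: almanac.lunge[n: -17]
See: 1800-02-07
Do: almanac.anchor[d: 1813-10-13]
See: 1813-10-13
Do: almanac.anchor[d: 1738-08-25]
See: 1738-08-25
Do: almanac.lunge[n: 7]
See: 1739-03-25
Do: almanac.closeout[]
See: 1739-03-31


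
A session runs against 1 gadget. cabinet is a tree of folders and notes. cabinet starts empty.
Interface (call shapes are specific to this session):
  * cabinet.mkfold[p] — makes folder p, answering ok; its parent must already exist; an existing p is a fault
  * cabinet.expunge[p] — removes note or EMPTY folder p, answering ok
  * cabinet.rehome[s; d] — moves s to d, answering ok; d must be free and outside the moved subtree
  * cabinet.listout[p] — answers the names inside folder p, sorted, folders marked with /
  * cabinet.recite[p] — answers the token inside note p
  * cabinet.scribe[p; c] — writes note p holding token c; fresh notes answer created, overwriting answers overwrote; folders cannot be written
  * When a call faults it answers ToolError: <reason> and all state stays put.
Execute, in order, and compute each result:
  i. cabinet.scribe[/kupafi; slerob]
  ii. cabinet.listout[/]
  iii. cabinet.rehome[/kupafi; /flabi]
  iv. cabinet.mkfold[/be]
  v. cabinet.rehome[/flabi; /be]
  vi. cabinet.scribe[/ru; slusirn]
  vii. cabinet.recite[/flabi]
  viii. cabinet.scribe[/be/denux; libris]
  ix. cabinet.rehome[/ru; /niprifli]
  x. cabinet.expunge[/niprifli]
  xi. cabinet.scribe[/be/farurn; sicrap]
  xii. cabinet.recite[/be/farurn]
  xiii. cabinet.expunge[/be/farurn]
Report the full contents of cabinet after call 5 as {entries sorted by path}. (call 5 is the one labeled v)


-- 1. scribe(/kupafi, slerob) => created
-- 2. listout(/) => [kupafi]
-- 3. rehome(/kupafi, /flabi) => ok
-- 4. mkfold(/be) => ok
-- 5. rehome(/flabi, /be) => ToolError: exists
-- 6. scribe(/ru, slusirn) => created
-- 7. recite(/flabi) => slerob
-- 8. scribe(/be/denux, libris) => created
-- 9. rehome(/ru, /niprifli) => ok
-- 10. expunge(/niprifli) => ok
-- 11. scribe(/be/farurn, sicrap) => created
-- 12. recite(/be/farurn) => sicrap
-- 13. expunge(/be/farurn) => ok

Answer: {be/, flabi=slerob}


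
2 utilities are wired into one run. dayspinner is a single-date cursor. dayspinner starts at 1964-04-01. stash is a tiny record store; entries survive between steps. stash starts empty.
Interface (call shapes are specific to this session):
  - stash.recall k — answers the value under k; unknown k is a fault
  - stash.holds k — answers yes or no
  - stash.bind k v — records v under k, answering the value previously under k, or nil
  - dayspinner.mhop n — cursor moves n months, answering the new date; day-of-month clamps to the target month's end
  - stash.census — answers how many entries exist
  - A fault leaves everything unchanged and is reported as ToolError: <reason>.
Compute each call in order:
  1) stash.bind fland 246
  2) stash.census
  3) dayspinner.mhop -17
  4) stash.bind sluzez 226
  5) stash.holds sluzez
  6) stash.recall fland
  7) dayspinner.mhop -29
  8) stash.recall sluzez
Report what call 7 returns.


Answer: 1960-06-01

Derivation:
I run stash.bind with k: fland, v: 246: nil.
Then stash.census, and see 1.
Using dayspinner.mhop with n: -17, → 1962-11-01.
I run stash.bind with k: sluzez, v: 226, — result: nil.
I call stash.holds with k: sluzez, and observe yes.
I run stash.recall with k: fland: 246.
I use dayspinner.mhop with n: -29, and get 1960-06-01.
Next I call stash.recall with k: sluzez, and get 226.


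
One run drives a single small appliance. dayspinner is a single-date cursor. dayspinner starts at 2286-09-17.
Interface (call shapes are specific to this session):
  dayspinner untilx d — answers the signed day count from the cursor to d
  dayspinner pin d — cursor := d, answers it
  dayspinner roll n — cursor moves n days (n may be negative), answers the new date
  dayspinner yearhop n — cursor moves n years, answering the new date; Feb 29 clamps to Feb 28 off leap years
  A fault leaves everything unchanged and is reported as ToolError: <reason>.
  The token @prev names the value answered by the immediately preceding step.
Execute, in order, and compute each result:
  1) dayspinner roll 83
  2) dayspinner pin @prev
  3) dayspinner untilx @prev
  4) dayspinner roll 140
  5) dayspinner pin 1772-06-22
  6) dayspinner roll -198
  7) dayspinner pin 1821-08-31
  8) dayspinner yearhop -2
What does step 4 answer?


Answer: 2287-04-28

Derivation:
// dayspinner roll(83) : 2286-12-09
// dayspinner pin(@prev) : 2286-12-09
// dayspinner untilx(@prev) : 0
// dayspinner roll(140) : 2287-04-28
// dayspinner pin(1772-06-22) : 1772-06-22
// dayspinner roll(-198) : 1771-12-07
// dayspinner pin(1821-08-31) : 1821-08-31
// dayspinner yearhop(-2) : 1819-08-31


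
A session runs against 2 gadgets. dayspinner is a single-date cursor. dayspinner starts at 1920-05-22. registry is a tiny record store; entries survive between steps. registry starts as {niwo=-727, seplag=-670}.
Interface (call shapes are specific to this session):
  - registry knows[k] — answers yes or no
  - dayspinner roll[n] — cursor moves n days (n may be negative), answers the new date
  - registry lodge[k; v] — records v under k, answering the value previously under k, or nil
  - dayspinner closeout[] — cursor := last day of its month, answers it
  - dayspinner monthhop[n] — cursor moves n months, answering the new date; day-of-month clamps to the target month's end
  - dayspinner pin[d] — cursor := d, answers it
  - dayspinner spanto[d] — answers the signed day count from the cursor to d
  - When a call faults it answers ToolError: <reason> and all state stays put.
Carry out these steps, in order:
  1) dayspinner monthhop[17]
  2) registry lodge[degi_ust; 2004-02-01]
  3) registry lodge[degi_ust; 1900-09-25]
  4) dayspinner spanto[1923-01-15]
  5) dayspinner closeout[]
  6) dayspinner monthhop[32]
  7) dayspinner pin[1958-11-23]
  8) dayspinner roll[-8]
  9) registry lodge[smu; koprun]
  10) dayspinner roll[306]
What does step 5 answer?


Answer: 1921-10-31

Derivation:
~$ dayspinner monthhop n→17
:: 1921-10-22
~$ registry lodge k→degi_ust v→2004-02-01
:: nil
~$ registry lodge k→degi_ust v→1900-09-25
:: 2004-02-01
~$ dayspinner spanto d→1923-01-15
:: 450
~$ dayspinner closeout
:: 1921-10-31
~$ dayspinner monthhop n→32
:: 1924-06-30
~$ dayspinner pin d→1958-11-23
:: 1958-11-23
~$ dayspinner roll n→-8
:: 1958-11-15
~$ registry lodge k→smu v→koprun
:: nil
~$ dayspinner roll n→306
:: 1959-09-17


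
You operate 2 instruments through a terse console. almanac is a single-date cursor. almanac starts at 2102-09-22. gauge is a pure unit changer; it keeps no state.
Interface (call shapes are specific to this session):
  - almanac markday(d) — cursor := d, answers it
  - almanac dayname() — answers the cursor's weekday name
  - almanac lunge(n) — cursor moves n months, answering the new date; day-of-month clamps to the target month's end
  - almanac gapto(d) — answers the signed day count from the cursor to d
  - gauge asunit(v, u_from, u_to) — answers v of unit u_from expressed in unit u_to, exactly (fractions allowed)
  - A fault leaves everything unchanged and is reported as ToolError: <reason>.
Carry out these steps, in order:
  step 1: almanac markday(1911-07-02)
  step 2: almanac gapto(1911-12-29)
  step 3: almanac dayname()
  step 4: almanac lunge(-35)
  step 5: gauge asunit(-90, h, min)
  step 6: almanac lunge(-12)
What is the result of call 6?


Answer: 1907-08-02

Derivation:
% 1. almanac markday(d='1911-07-02') == 1911-07-02
% 2. almanac gapto(d='1911-12-29') == 180
% 3. almanac dayname() == Sunday
% 4. almanac lunge(n='-35') == 1908-08-02
% 5. gauge asunit(v='-90', u_from='h', u_to='min') == -5400
% 6. almanac lunge(n='-12') == 1907-08-02


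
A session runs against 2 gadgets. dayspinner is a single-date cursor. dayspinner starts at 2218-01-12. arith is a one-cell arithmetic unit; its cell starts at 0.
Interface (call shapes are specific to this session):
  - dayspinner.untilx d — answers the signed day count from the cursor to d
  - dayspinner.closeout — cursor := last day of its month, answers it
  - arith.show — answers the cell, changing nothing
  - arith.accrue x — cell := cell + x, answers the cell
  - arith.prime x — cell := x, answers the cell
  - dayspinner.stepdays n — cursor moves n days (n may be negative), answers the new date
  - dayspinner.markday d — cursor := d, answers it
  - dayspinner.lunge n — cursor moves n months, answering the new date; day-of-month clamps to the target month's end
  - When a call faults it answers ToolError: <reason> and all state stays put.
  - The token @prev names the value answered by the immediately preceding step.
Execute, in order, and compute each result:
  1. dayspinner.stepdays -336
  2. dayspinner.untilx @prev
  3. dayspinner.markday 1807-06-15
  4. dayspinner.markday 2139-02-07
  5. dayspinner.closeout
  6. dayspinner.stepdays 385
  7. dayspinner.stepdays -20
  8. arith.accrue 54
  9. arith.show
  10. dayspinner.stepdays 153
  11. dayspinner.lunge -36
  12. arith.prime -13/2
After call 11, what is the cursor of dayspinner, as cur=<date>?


-- 1. stepdays(n=-336) => 2217-02-10
-- 2. untilx(d=@prev) => 0
-- 3. markday(d=1807-06-15) => 1807-06-15
-- 4. markday(d=2139-02-07) => 2139-02-07
-- 5. closeout() => 2139-02-28
-- 6. stepdays(n=385) => 2140-03-19
-- 7. stepdays(n=-20) => 2140-02-28
-- 8. accrue(x=54) => 54
-- 9. show() => 54
-- 10. stepdays(n=153) => 2140-07-30
-- 11. lunge(n=-36) => 2137-07-30
-- 12. prime(x=-13/2) => -13/2

Answer: cur=2137-07-30


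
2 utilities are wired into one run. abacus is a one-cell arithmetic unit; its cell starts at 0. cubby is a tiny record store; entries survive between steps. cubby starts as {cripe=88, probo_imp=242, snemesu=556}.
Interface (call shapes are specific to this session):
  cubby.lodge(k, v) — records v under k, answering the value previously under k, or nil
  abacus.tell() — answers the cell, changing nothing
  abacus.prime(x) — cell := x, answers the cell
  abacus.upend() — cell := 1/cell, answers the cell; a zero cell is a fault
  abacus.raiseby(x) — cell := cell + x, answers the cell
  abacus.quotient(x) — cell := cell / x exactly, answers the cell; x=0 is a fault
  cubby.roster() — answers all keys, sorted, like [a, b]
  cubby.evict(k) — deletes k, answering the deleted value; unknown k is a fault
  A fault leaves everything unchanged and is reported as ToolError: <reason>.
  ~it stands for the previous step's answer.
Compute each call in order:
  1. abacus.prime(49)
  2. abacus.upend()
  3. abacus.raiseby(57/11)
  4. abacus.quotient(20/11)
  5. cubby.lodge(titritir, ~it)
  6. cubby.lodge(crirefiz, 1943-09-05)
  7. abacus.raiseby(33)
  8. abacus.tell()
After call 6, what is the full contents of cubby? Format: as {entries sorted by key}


Answer: {cripe=88, crirefiz=1943-09-05, probo_imp=242, snemesu=556, titritir=701/245}

Derivation:
// abacus.prime(49) => 49
// abacus.upend() => 1/49
// abacus.raiseby(57/11) => 2804/539
// abacus.quotient(20/11) => 701/245
// cubby.lodge(titritir, ~it) => nil
// cubby.lodge(crirefiz, 1943-09-05) => nil
// abacus.raiseby(33) => 8786/245
// abacus.tell() => 8786/245


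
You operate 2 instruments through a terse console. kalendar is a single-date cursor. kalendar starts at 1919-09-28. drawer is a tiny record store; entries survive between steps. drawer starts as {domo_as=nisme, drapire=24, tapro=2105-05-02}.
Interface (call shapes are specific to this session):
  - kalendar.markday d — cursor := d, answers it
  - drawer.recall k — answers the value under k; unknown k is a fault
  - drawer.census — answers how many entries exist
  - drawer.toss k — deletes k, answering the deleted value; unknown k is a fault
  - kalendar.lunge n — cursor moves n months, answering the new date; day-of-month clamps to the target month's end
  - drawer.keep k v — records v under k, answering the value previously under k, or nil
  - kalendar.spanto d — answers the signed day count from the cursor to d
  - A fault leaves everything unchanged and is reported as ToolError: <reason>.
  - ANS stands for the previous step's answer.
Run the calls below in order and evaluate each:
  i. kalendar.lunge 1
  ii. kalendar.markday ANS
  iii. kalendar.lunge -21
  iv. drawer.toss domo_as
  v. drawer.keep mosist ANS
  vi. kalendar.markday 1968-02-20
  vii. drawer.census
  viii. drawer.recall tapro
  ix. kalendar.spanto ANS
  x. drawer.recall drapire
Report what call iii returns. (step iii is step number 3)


Answer: 1918-01-28

Derivation:
>> kalendar.lunge(n→1)
<< 1919-10-28
>> kalendar.markday(d→ANS)
<< 1919-10-28
>> kalendar.lunge(n→-21)
<< 1918-01-28
>> drawer.toss(k→domo_as)
<< nisme
>> drawer.keep(k→mosist, v→ANS)
<< nil
>> kalendar.markday(d→1968-02-20)
<< 1968-02-20
>> drawer.census()
<< 3
>> drawer.recall(k→tapro)
<< 2105-05-02
>> kalendar.spanto(d→ANS)
<< 50110
>> drawer.recall(k→drapire)
<< 24


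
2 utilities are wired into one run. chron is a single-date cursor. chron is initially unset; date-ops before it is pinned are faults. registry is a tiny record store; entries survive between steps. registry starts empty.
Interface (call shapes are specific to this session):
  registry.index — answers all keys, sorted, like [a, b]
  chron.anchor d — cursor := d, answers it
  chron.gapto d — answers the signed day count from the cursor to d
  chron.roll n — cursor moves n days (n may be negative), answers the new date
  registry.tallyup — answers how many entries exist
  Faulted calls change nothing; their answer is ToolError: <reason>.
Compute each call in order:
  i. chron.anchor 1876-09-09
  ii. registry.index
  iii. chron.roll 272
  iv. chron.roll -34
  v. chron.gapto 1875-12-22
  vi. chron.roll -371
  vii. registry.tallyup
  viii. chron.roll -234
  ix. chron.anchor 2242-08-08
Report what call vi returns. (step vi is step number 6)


Answer: 1876-04-29

Derivation:
Act: chron.anchor[d=1876-09-09]
Obs: 1876-09-09
Act: registry.index[]
Obs: []
Act: chron.roll[n=272]
Obs: 1877-06-08
Act: chron.roll[n=-34]
Obs: 1877-05-05
Act: chron.gapto[d=1875-12-22]
Obs: -500
Act: chron.roll[n=-371]
Obs: 1876-04-29
Act: registry.tallyup[]
Obs: 0
Act: chron.roll[n=-234]
Obs: 1875-09-08
Act: chron.anchor[d=2242-08-08]
Obs: 2242-08-08


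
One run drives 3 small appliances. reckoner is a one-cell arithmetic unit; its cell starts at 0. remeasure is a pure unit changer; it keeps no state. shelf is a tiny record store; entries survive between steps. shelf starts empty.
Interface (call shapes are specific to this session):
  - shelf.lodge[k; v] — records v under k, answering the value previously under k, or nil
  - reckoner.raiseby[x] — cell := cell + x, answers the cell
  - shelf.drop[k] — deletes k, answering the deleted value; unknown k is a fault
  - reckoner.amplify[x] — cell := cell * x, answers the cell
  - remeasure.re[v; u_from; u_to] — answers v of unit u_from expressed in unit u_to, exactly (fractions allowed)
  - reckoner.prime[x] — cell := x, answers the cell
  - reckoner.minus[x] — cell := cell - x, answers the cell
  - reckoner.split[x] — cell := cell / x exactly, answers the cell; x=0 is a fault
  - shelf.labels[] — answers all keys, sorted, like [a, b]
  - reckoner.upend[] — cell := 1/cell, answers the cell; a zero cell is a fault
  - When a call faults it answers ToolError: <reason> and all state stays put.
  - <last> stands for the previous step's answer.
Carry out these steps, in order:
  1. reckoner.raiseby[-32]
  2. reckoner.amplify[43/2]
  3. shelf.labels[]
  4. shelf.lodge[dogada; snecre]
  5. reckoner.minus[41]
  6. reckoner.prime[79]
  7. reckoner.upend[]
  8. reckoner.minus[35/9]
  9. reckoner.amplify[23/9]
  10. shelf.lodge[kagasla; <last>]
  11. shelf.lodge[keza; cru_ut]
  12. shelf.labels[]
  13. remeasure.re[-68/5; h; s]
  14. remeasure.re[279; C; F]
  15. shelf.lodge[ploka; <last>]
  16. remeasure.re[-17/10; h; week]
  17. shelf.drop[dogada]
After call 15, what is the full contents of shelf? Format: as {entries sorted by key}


I use raiseby on -32: -32.
I invoke amplify on 43/2, and observe -688.
I run labels(), and see [].
Invoking lodge on dogada, snecre, and see nil.
I try minus on 41, giving -729.
Calling prime on 79, and see 79.
Invoking upend, and see 1/79.
Using minus on 35/9, which returns -2756/711.
Invoking amplify on 23/9, — result: -63388/6399.
Calling lodge on kagasla, <last>, and get nil.
Invoking lodge on keza, cru_ut, giving nil.
I invoke labels, and get [dogada, kagasla, keza].
Invoking re on -68/5, h, s, which returns -48960.
Now I run re on 279, C, F, — result: 2671/5.
I try lodge on ploka, <last>, giving nil.
Now I run re on -17/10, h, week, which returns -17/1680.
I run drop on dogada, yielding snecre.

Answer: {dogada=snecre, kagasla=-63388/6399, keza=cru_ut, ploka=2671/5}


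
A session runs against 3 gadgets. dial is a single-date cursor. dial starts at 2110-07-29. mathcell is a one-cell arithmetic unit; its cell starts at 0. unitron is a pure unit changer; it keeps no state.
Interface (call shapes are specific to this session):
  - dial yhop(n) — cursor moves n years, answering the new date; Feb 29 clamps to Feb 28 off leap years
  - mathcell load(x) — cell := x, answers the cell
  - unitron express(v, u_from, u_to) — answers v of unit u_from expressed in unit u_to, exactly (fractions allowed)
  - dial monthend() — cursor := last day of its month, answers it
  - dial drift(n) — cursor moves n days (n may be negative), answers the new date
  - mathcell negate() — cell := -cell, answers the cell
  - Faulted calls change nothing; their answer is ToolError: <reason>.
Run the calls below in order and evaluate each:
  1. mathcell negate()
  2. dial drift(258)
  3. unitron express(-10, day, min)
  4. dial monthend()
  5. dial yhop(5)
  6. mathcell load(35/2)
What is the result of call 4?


→ mathcell negate()
← 0
→ dial drift(n='258')
← 2111-04-13
→ unitron express(v='-10', u_from='day', u_to='min')
← -14400
→ dial monthend()
← 2111-04-30
→ dial yhop(n='5')
← 2116-04-30
→ mathcell load(x='35/2')
← 35/2

Answer: 2111-04-30


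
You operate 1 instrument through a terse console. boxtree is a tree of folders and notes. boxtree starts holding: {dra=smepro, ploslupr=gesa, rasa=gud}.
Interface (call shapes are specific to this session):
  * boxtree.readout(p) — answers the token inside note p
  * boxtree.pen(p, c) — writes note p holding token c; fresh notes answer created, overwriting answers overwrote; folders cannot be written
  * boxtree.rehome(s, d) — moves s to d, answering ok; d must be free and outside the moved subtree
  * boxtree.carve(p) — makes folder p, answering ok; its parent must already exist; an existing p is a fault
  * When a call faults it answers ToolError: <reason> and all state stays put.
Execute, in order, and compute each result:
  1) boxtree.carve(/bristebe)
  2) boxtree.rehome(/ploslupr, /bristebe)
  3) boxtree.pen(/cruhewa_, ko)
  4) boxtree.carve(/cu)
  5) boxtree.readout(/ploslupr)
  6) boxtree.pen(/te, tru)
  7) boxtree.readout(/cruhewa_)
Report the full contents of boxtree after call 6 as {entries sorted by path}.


Answer: {bristebe/, cruhewa_=ko, cu/, dra=smepro, ploslupr=gesa, rasa=gud, te=tru}

Derivation:
Do: carve[p: /bristebe]
See: ok
Do: rehome[s: /ploslupr; d: /bristebe]
See: ToolError: exists
Do: pen[p: /cruhewa_; c: ko]
See: created
Do: carve[p: /cu]
See: ok
Do: readout[p: /ploslupr]
See: gesa
Do: pen[p: /te; c: tru]
See: created
Do: readout[p: /cruhewa_]
See: ko


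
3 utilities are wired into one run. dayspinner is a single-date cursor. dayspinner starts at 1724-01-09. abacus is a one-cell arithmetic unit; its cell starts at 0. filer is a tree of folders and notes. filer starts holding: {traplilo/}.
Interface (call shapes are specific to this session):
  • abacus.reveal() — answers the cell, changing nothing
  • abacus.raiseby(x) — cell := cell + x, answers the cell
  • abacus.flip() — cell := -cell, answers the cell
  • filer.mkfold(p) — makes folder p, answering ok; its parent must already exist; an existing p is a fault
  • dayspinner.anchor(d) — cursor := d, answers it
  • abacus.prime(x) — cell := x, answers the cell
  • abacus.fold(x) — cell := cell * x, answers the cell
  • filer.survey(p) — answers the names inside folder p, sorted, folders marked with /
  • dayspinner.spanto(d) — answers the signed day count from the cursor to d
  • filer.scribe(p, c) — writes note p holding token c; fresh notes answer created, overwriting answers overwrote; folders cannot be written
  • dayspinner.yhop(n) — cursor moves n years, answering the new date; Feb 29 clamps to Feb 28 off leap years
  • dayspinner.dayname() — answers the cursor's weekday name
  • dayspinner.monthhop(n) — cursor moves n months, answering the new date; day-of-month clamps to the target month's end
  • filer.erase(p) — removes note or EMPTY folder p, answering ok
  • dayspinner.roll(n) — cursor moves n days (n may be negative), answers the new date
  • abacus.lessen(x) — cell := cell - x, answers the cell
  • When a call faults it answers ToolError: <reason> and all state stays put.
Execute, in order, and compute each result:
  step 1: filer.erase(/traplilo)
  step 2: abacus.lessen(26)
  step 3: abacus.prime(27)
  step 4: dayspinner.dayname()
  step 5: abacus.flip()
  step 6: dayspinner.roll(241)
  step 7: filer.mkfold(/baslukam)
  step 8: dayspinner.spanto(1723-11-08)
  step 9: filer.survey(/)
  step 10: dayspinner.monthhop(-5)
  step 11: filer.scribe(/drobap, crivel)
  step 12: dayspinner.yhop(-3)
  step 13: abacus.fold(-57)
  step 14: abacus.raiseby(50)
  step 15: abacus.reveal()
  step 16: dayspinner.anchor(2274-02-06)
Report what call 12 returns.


Answer: 1721-04-06

Derivation:
Then erase with p='/traplilo', which returns ok.
Now I run lessen with x='26': -26.
I invoke prime with x='27', → 27.
Invoking dayname(), → Sunday.
I invoke flip, and get -27.
Calling roll with n='241', → 1724-09-06.
I use mkfold with p='/baslukam', which returns ok.
I invoke spanto with d='1723-11-08', giving -303.
Invoking survey with p='/', — result: [baslukam/].
Using monthhop with n='-5', and observe 1724-04-06.
I run scribe with p='/drobap', c='crivel', → created.
Invoking yhop with n='-3', and get 1721-04-06.
Calling fold with x='-57', — result: 1539.
Invoking raiseby with x='50', yielding 1589.
Invoking reveal, — result: 1589.
Calling anchor with d='2274-02-06', and observe 2274-02-06.


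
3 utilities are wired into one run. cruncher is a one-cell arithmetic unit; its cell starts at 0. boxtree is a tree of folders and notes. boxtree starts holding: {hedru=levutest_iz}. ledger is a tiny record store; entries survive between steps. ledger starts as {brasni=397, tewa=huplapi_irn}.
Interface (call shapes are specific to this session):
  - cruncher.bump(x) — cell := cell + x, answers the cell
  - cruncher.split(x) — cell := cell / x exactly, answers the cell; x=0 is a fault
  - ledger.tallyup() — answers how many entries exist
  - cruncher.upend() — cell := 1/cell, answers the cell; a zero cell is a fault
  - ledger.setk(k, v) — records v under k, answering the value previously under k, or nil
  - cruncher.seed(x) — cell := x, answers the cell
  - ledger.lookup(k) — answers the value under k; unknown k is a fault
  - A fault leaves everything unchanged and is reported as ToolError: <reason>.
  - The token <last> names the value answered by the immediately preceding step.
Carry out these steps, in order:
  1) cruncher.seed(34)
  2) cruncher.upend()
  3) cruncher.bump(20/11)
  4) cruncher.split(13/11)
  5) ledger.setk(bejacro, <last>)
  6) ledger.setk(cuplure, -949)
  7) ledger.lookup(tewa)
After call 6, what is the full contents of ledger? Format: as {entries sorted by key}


Answer: {bejacro=691/442, brasni=397, cuplure=-949, tewa=huplapi_irn}

Derivation:
>> cruncher.seed(x=34)
<< 34
>> cruncher.upend()
<< 1/34
>> cruncher.bump(x=20/11)
<< 691/374
>> cruncher.split(x=13/11)
<< 691/442
>> ledger.setk(k=bejacro, v=<last>)
<< nil
>> ledger.setk(k=cuplure, v=-949)
<< nil
>> ledger.lookup(k=tewa)
<< huplapi_irn


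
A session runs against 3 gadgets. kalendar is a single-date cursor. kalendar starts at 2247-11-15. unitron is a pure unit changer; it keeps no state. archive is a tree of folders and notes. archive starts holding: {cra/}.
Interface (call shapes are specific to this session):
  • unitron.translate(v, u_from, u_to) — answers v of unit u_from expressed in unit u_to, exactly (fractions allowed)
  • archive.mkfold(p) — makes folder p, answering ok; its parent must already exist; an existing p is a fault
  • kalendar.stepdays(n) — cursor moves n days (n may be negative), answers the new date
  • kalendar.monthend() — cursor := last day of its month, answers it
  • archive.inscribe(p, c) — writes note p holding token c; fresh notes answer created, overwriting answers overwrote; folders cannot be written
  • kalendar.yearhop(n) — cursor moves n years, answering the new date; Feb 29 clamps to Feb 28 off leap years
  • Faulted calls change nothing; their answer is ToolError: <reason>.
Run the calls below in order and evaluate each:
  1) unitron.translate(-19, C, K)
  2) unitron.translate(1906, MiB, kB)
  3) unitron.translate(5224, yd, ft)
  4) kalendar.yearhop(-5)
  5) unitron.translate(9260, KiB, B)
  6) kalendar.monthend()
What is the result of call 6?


Answer: 2242-11-30

Derivation:
Calling unitron.translate passing -19, C, K, and observe 5083/20.
Then unitron.translate passing 1906, MiB, kB, which returns 249823232/125.
Then unitron.translate passing 5224, yd, ft, → 15672.
Invoking kalendar.yearhop passing -5, giving 2242-11-15.
I invoke unitron.translate passing 9260, KiB, B, and see 9482240.
Now I run kalendar.monthend, and see 2242-11-30.
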